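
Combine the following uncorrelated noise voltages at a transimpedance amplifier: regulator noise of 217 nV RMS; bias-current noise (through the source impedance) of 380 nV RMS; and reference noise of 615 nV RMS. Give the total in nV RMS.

Uncorrelated sources add in power (mean-square): V_tot = √(ΣV_i²)
V_tot = √[(2.17×10⁻⁷)² + (3.80×10⁻⁷)² + (6.15×10⁻⁷)²] = 7.55×10⁻⁷ V = 755 nV

755 nV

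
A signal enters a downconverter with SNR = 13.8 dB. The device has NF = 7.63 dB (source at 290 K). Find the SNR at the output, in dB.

6.17 dB

By definition F = SNR_in/SNR_out, so in dB: SNR_out = SNR_in − NF
SNR_out = 13.8 − 7.63 = 6.17 dB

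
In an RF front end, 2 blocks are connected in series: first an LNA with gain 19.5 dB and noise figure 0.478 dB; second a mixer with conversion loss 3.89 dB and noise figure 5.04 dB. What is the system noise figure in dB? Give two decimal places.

Convert to linear (a loss of L dB is a gain of −L dB): F_i = 10^(NF_i/10), G_i = 10^(G_i,dB/10)
  Stage 1: F_1 = 10^(0.478/10) = 1.116, G_1 = 10^(19.5/10) = 89.13
  Stage 2: F_2 = 10^(5.04/10) = 3.192, G_2 = 10^(−3.89/10) = 0.4083
Friis cascade:
  F = 1.116 + (3.192 − 1)/89.13 = 1.141
NF = 10 log₁₀(1.141) = 0.57 dB

0.57 dB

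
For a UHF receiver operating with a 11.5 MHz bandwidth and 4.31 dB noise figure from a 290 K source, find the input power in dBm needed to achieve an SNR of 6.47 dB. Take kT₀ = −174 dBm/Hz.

Sensitivity = −174 + 10 log₁₀(B) + NF + SNR_min
= −174 + 70.61 + 4.31 + 6.47
= −92.61 dBm → −92.6 dBm

−92.6 dBm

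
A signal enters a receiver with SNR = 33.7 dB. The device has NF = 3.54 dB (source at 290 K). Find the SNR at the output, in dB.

By definition F = SNR_in/SNR_out, so in dB: SNR_out = SNR_in − NF
SNR_out = 33.7 − 3.54 = 30.16 dB

30.16 dB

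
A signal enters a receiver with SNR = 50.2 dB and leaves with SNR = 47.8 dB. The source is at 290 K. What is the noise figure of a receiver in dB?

2.4 dB

NF (dB) = SNR_in(dB) − SNR_out(dB) when the source is at T₀
NF = 50.2 − 47.8 = 2.4 dB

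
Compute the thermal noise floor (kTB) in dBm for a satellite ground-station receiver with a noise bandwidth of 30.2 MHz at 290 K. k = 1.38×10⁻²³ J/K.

−99.2 dBm

P_n = kTB = 1.38×10⁻²³ × 290 × 3.02×10⁷ = 1.21×10⁻¹³ W
In dBm: 10 log₁₀(1.21×10⁻¹³ / 10⁻³) = −99.2 dBm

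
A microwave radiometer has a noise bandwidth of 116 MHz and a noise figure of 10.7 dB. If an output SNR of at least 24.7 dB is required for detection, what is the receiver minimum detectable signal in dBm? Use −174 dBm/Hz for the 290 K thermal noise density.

Sensitivity = −174 + 10 log₁₀(B) + NF + SNR_min
= −174 + 80.64 + 10.7 + 24.7
= −57.96 dBm → −58.0 dBm

−58.0 dBm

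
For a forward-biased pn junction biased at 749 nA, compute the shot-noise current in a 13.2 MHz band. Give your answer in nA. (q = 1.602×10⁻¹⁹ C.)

1.78 nA

I_n = √(2qI·B)
2qI·B = 2 × 1.602×10⁻¹⁹ × 7.49×10⁻⁷ × 1.32×10⁷ = 3.17×10⁻¹⁸ A²
I_n = √(3.17×10⁻¹⁸) = 1.78×10⁻⁹ A = 1.78 nA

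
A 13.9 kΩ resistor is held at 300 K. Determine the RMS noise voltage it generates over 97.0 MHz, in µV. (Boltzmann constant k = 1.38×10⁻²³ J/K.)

V_n = √(4kTRB)
4kTRB = 4 × 1.38×10⁻²³ × 300 × 1.39×10⁴ × 9.70×10⁷ = 2.23×10⁻⁸ V²
V_n = √(2.23×10⁻⁸) = 1.49×10⁻⁴ V = 149 µV

149 µV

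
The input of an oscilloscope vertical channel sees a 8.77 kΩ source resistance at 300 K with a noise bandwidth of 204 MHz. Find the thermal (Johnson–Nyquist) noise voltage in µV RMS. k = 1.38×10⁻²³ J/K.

V_n = √(4kTRB)
4kTRB = 4 × 1.38×10⁻²³ × 300 × 8.77×10³ × 2.04×10⁸ = 2.96×10⁻⁸ V²
V_n = √(2.96×10⁻⁸) = 1.72×10⁻⁴ V = 172 µV

172 µV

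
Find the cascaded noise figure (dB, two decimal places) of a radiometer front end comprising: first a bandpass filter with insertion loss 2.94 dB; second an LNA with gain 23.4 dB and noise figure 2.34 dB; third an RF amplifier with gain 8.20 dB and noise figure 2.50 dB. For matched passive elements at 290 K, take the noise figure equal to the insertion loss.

Convert to linear (a loss of L dB is a gain of −L dB): F_i = 10^(NF_i/10), G_i = 10^(G_i,dB/10)
  Stage 1: F_1 = 10^(2.94/10) = 1.968, G_1 = 10^(−2.94/10) = 0.5082
  Stage 2: F_2 = 10^(2.34/10) = 1.714, G_2 = 10^(23.4/10) = 218.8
  Stage 3: F_3 = 10^(2.50/10) = 1.778, G_3 = 10^(8.20/10) = 6.607
Friis cascade:
  F = 1.968 + (1.714 − 1)/0.5082 + (1.778 − 1)/111.2 = 3.380
NF = 10 log₁₀(3.380) = 5.29 dB

5.29 dB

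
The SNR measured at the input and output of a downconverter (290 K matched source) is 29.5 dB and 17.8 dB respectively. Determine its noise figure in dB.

NF (dB) = SNR_in(dB) − SNR_out(dB) when the source is at T₀
NF = 29.5 − 17.8 = 11.7 dB

11.7 dB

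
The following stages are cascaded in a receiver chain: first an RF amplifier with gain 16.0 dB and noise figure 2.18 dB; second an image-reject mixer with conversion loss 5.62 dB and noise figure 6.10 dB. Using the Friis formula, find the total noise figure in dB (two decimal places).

Convert to linear (a loss of L dB is a gain of −L dB): F_i = 10^(NF_i/10), G_i = 10^(G_i,dB/10)
  Stage 1: F_1 = 10^(2.18/10) = 1.652, G_1 = 10^(16.0/10) = 39.81
  Stage 2: F_2 = 10^(6.10/10) = 4.074, G_2 = 10^(−5.62/10) = 0.2742
Friis cascade:
  F = 1.652 + (4.074 − 1)/39.81 = 1.729
NF = 10 log₁₀(1.729) = 2.38 dB

2.38 dB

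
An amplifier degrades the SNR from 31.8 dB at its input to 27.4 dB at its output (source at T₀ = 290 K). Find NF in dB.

NF (dB) = SNR_in(dB) − SNR_out(dB) when the source is at T₀
NF = 31.8 − 27.4 = 4.4 dB

4.4 dB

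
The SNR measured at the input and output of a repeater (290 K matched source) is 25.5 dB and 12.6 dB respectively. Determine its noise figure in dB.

NF (dB) = SNR_in(dB) − SNR_out(dB) when the source is at T₀
NF = 25.5 − 12.6 = 12.9 dB

12.9 dB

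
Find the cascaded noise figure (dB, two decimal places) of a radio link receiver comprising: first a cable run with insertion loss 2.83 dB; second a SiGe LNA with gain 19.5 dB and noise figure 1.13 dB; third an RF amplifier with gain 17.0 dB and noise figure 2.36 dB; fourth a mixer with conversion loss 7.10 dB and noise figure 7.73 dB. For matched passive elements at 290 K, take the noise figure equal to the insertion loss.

Convert to linear (a loss of L dB is a gain of −L dB): F_i = 10^(NF_i/10), G_i = 10^(G_i,dB/10)
  Stage 1: F_1 = 10^(2.83/10) = 1.919, G_1 = 10^(−2.83/10) = 0.5212
  Stage 2: F_2 = 10^(1.13/10) = 1.297, G_2 = 10^(19.5/10) = 89.13
  Stage 3: F_3 = 10^(2.36/10) = 1.722, G_3 = 10^(17.0/10) = 50.12
  Stage 4: F_4 = 10^(7.73/10) = 5.929, G_4 = 10^(−7.10/10) = 0.1950
Friis cascade:
  F = 1.919 + (1.297 − 1)/0.5212 + (1.722 − 1)/46.45 + (5.929 − 1)/2328 = 2.507
NF = 10 log₁₀(2.507) = 3.99 dB

3.99 dB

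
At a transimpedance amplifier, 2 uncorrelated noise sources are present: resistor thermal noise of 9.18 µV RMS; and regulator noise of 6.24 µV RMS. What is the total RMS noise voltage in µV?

Uncorrelated sources add in power (mean-square): V_tot = √(ΣV_i²)
V_tot = √[(9.18×10⁻⁶)² + (6.24×10⁻⁶)²] = 1.11×10⁻⁵ V = 11.1 µV

11.1 µV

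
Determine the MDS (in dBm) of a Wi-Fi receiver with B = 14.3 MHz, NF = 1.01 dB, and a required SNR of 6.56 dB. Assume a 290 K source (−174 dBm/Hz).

−94.9 dBm

Sensitivity = −174 + 10 log₁₀(B) + NF + SNR_min
= −174 + 71.55 + 1.01 + 6.56
= −94.88 dBm → −94.9 dBm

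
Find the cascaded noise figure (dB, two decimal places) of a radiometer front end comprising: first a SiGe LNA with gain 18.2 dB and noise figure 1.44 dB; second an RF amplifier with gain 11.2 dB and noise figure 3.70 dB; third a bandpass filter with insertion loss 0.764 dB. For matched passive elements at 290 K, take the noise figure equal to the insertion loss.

Convert to linear (a loss of L dB is a gain of −L dB): F_i = 10^(NF_i/10), G_i = 10^(G_i,dB/10)
  Stage 1: F_1 = 10^(1.44/10) = 1.393, G_1 = 10^(18.2/10) = 66.07
  Stage 2: F_2 = 10^(3.70/10) = 2.344, G_2 = 10^(11.2/10) = 13.18
  Stage 3: F_3 = 10^(0.764/10) = 1.192, G_3 = 10^(−0.764/10) = 0.8387
Friis cascade:
  F = 1.393 + (2.344 − 1)/66.07 + (1.192 − 1)/871.0 = 1.414
NF = 10 log₁₀(1.414) = 1.50 dB

1.50 dB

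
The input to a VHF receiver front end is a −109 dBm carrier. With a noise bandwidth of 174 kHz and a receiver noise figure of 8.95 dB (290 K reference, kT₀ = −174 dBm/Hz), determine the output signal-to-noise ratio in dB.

Noise floor: N = −174 + 10 log₁₀(B) + NF
10 log₁₀(1.74×10⁵) = 52.41 dB
N = −174 + 52.41 + 8.95 = −112.64 dBm
SNR = P_sig − N = −109 − (−112.64) = 3.64 dB → 3.6 dB

3.6 dB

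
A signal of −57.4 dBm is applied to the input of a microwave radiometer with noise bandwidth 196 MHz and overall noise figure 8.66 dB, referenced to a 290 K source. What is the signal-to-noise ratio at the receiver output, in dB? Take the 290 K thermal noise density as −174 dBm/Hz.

Noise floor: N = −174 + 10 log₁₀(B) + NF
10 log₁₀(1.96×10⁸) = 82.92 dB
N = −174 + 82.92 + 8.66 = −82.42 dBm
SNR = P_sig − N = −57.4 − (−82.42) = 25.02 dB → 25.0 dB

25.0 dB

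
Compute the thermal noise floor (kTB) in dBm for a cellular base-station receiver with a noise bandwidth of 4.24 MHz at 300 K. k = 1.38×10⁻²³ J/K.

P_n = kTB = 1.38×10⁻²³ × 300 × 4.24×10⁶ = 1.76×10⁻¹⁴ W
In dBm: 10 log₁₀(1.76×10⁻¹⁴ / 10⁻³) = −107.6 dBm

−107.6 dBm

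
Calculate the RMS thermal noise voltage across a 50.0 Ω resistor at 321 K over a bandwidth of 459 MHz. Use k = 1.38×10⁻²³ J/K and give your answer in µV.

20.2 µV

V_n = √(4kTRB)
4kTRB = 4 × 1.38×10⁻²³ × 321 × 5.00×10¹ × 4.59×10⁸ = 4.07×10⁻¹⁰ V²
V_n = √(4.07×10⁻¹⁰) = 2.02×10⁻⁵ V = 20.2 µV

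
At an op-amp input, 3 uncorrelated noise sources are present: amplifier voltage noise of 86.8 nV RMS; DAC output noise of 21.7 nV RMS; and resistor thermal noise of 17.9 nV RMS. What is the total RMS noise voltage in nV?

91.2 nV

Uncorrelated sources add in power (mean-square): V_tot = √(ΣV_i²)
V_tot = √[(8.68×10⁻⁸)² + (2.17×10⁻⁸)² + (1.79×10⁻⁸)²] = 9.12×10⁻⁸ V = 91.2 nV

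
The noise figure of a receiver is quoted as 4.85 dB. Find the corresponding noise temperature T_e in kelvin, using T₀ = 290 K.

F = 10^(4.85/10) = 3.05492
T_e = (F − 1)·T₀ = (3.05492 − 1) × 290 = 596 K

596 K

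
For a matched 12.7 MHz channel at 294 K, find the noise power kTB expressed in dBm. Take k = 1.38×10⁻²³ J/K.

P_n = kTB = 1.38×10⁻²³ × 294 × 1.27×10⁷ = 5.15×10⁻¹⁴ W
In dBm: 10 log₁₀(5.15×10⁻¹⁴ / 10⁻³) = −102.9 dBm

−102.9 dBm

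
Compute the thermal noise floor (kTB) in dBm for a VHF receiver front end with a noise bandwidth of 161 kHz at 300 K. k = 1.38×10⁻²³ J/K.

−121.8 dBm

P_n = kTB = 1.38×10⁻²³ × 300 × 1.61×10⁵ = 6.67×10⁻¹⁶ W
In dBm: 10 log₁₀(6.67×10⁻¹⁶ / 10⁻³) = −121.8 dBm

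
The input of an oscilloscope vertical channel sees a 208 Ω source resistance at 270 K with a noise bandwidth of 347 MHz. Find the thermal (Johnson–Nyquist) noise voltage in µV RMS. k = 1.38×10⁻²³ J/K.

V_n = √(4kTRB)
4kTRB = 4 × 1.38×10⁻²³ × 270 × 2.08×10² × 3.47×10⁸ = 1.08×10⁻⁹ V²
V_n = √(1.08×10⁻⁹) = 3.28×10⁻⁵ V = 32.8 µV

32.8 µV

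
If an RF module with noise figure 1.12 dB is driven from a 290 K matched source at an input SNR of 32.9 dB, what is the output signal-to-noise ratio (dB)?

By definition F = SNR_in/SNR_out, so in dB: SNR_out = SNR_in − NF
SNR_out = 32.9 − 1.12 = 31.78 dB

31.78 dB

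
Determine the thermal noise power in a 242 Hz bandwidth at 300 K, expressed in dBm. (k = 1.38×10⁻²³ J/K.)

P_n = kTB = 1.38×10⁻²³ × 300 × 2.42×10² = 1.00×10⁻¹⁸ W
In dBm: 10 log₁₀(1.00×10⁻¹⁸ / 10⁻³) = −150.0 dBm

−150.0 dBm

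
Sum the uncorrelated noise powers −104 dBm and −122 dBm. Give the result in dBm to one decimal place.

Convert to linear, add, convert back:
P₁ = 3.98×10⁻¹⁴ W, P₂ = 6.31×10⁻¹⁶ W
P_tot = 4.04×10⁻¹⁴ W → 10 log₁₀(P_tot / 10⁻³) = −103.9 dBm

−103.9 dBm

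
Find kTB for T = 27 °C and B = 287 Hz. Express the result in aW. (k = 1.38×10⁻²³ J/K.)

1.19 aW

T = 27 °C + 273.15 = 300.15 K
P_n = kTB = 1.38×10⁻²³ × 300.15 × 2.87×10² = 1.19×10⁻¹⁸ W = 1.19 aW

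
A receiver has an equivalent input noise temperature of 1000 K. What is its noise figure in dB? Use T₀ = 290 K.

6.48 dB

F = 1 + T_e/T₀ = 1 + 1000/290 = 4.44828
NF = 10 log₁₀(4.44828) = 6.48 dB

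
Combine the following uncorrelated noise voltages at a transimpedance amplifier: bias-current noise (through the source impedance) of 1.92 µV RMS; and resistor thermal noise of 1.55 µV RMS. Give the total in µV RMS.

2.47 µV

Uncorrelated sources add in power (mean-square): V_tot = √(ΣV_i²)
V_tot = √[(1.92×10⁻⁶)² + (1.55×10⁻⁶)²] = 2.47×10⁻⁶ V = 2.47 µV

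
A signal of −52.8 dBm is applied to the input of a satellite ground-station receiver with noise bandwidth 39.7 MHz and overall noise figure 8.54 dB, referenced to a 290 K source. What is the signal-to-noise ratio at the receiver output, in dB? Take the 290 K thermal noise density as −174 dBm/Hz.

Noise floor: N = −174 + 10 log₁₀(B) + NF
10 log₁₀(3.97×10⁷) = 75.99 dB
N = −174 + 75.99 + 8.54 = −89.47 dBm
SNR = P_sig − N = −52.8 − (−89.47) = 36.67 dB → 36.7 dB

36.7 dB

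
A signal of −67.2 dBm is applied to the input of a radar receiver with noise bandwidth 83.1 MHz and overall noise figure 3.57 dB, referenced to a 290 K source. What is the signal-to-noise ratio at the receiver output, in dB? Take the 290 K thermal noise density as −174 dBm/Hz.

24.0 dB

Noise floor: N = −174 + 10 log₁₀(B) + NF
10 log₁₀(8.31×10⁷) = 79.2 dB
N = −174 + 79.2 + 3.57 = −91.23 dBm
SNR = P_sig − N = −67.2 − (−91.23) = 24.03 dB → 24.0 dB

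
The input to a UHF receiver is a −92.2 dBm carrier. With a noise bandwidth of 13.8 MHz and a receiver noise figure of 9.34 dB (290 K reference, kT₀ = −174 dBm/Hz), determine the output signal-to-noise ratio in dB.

Noise floor: N = −174 + 10 log₁₀(B) + NF
10 log₁₀(1.38×10⁷) = 71.4 dB
N = −174 + 71.4 + 9.34 = −93.26 dBm
SNR = P_sig − N = −92.2 − (−93.26) = 1.06 dB → 1.1 dB

1.1 dB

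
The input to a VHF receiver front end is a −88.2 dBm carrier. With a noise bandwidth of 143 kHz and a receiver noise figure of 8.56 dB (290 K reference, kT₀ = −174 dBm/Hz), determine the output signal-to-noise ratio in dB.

25.7 dB

Noise floor: N = −174 + 10 log₁₀(B) + NF
10 log₁₀(1.43×10⁵) = 51.55 dB
N = −174 + 51.55 + 8.56 = −113.89 dBm
SNR = P_sig − N = −88.2 − (−113.89) = 25.69 dB → 25.7 dB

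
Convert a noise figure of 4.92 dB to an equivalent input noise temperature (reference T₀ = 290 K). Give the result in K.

F = 10^(4.92/10) = 3.10456
T_e = (F − 1)·T₀ = (3.10456 − 1) × 290 = 610 K

610 K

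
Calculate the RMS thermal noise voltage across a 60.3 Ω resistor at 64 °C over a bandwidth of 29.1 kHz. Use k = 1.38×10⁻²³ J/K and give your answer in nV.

181 nV

T = 64 °C + 273.15 = 337.15 K
V_n = √(4kTRB)
4kTRB = 4 × 1.38×10⁻²³ × 337.15 × 6.03×10¹ × 2.91×10⁴ = 3.27×10⁻¹⁴ V²
V_n = √(3.27×10⁻¹⁴) = 1.81×10⁻⁷ V = 181 nV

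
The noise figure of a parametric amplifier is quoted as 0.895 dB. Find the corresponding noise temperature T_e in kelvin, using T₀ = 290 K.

F = 10^(0.895/10) = 1.22885
T_e = (F − 1)·T₀ = (1.22885 − 1) × 290 = 66.4 K

66.4 K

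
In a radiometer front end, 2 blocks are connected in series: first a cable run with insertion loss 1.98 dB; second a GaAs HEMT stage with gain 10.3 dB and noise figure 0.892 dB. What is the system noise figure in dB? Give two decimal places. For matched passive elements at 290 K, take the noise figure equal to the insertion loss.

2.87 dB

Convert to linear (a loss of L dB is a gain of −L dB): F_i = 10^(NF_i/10), G_i = 10^(G_i,dB/10)
  Stage 1: F_1 = 10^(1.98/10) = 1.578, G_1 = 10^(−1.98/10) = 0.6339
  Stage 2: F_2 = 10^(0.892/10) = 1.228, G_2 = 10^(10.3/10) = 10.72
Friis cascade:
  F = 1.578 + (1.228 − 1)/0.6339 = 1.937
NF = 10 log₁₀(1.937) = 2.87 dB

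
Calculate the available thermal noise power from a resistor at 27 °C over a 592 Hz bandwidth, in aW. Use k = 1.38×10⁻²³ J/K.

T = 27 °C + 273.15 = 300.15 K
P_n = kTB = 1.38×10⁻²³ × 300.15 × 5.92×10² = 2.45×10⁻¹⁸ W = 2.45 aW

2.45 aW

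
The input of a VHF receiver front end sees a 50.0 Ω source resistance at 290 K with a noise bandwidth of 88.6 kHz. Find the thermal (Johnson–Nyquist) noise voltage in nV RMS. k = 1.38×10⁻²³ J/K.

266 nV

V_n = √(4kTRB)
4kTRB = 4 × 1.38×10⁻²³ × 290 × 5.00×10¹ × 8.86×10⁴ = 7.09×10⁻¹⁴ V²
V_n = √(7.09×10⁻¹⁴) = 2.66×10⁻⁷ V = 266 nV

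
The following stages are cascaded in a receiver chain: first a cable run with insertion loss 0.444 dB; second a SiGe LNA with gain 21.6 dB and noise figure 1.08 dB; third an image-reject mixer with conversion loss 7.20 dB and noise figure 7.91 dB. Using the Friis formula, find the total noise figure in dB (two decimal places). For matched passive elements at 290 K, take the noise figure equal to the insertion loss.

Convert to linear (a loss of L dB is a gain of −L dB): F_i = 10^(NF_i/10), G_i = 10^(G_i,dB/10)
  Stage 1: F_1 = 10^(0.444/10) = 1.108, G_1 = 10^(−0.444/10) = 0.9028
  Stage 2: F_2 = 10^(1.08/10) = 1.282, G_2 = 10^(21.6/10) = 144.5
  Stage 3: F_3 = 10^(7.91/10) = 6.180, G_3 = 10^(−7.20/10) = 0.1905
Friis cascade:
  F = 1.108 + (1.282 − 1)/0.9028 + (6.180 − 1)/130.5 = 1.460
NF = 10 log₁₀(1.460) = 1.64 dB

1.64 dB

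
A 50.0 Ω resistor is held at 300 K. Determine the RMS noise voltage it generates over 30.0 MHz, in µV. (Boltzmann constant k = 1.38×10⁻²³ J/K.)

V_n = √(4kTRB)
4kTRB = 4 × 1.38×10⁻²³ × 300 × 5.00×10¹ × 3.00×10⁷ = 2.48×10⁻¹¹ V²
V_n = √(2.48×10⁻¹¹) = 4.98×10⁻⁶ V = 4.98 µV

4.98 µV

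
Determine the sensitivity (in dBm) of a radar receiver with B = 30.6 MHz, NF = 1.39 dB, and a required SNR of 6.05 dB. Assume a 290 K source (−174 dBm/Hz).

−91.7 dBm

Sensitivity = −174 + 10 log₁₀(B) + NF + SNR_min
= −174 + 74.86 + 1.39 + 6.05
= −91.70 dBm → −91.7 dBm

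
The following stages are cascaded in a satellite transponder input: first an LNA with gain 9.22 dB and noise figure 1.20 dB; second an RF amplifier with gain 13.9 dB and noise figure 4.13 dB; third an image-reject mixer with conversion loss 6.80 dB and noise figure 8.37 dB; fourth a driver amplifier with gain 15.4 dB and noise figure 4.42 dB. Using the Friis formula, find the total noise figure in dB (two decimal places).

1.98 dB

Convert to linear (a loss of L dB is a gain of −L dB): F_i = 10^(NF_i/10), G_i = 10^(G_i,dB/10)
  Stage 1: F_1 = 10^(1.20/10) = 1.318, G_1 = 10^(9.22/10) = 8.356
  Stage 2: F_2 = 10^(4.13/10) = 2.588, G_2 = 10^(13.9/10) = 24.55
  Stage 3: F_3 = 10^(8.37/10) = 6.871, G_3 = 10^(−6.80/10) = 0.2089
  Stage 4: F_4 = 10^(4.42/10) = 2.767, G_4 = 10^(15.4/10) = 34.67
Friis cascade:
  F = 1.318 + (2.588 − 1)/8.356 + (6.871 − 1)/205.1 + (2.767 − 1)/42.85 = 1.578
NF = 10 log₁₀(1.578) = 1.98 dB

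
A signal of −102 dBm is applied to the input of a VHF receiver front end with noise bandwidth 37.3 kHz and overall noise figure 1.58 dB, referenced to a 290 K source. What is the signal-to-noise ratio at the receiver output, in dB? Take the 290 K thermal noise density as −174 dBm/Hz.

24.7 dB

Noise floor: N = −174 + 10 log₁₀(B) + NF
10 log₁₀(3.73×10⁴) = 45.72 dB
N = −174 + 45.72 + 1.58 = −126.70 dBm
SNR = P_sig − N = −102 − (−126.70) = 24.70 dB → 24.7 dB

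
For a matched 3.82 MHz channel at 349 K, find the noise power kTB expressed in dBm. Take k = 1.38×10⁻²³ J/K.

P_n = kTB = 1.38×10⁻²³ × 349 × 3.82×10⁶ = 1.84×10⁻¹⁴ W
In dBm: 10 log₁₀(1.84×10⁻¹⁴ / 10⁻³) = −107.4 dBm

−107.4 dBm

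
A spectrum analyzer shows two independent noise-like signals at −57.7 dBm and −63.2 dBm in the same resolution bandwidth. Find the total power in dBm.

−56.6 dBm

Convert to linear, add, convert back:
P₁ = 1.70×10⁻⁹ W, P₂ = 4.79×10⁻¹⁰ W
P_tot = 2.18×10⁻⁹ W → 10 log₁₀(P_tot / 10⁻³) = −56.6 dBm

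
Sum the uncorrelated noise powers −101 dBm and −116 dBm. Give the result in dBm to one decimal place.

Convert to linear, add, convert back:
P₁ = 7.94×10⁻¹⁴ W, P₂ = 2.51×10⁻¹⁵ W
P_tot = 8.19×10⁻¹⁴ W → 10 log₁₀(P_tot / 10⁻³) = −100.9 dBm

−100.9 dBm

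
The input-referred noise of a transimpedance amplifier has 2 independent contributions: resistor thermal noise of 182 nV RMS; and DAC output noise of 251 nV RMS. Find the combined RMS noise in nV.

Uncorrelated sources add in power (mean-square): V_tot = √(ΣV_i²)
V_tot = √[(1.82×10⁻⁷)² + (2.51×10⁻⁷)²] = 3.10×10⁻⁷ V = 310 nV

310 nV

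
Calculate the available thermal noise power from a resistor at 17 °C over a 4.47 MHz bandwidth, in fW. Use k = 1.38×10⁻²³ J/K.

T = 17 °C + 273.15 = 290.15 K
P_n = kTB = 1.38×10⁻²³ × 290.15 × 4.47×10⁶ = 1.79×10⁻¹⁴ W = 17.9 fW

17.9 fW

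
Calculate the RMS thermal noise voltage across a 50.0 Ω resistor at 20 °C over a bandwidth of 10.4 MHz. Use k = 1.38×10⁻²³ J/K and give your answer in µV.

2.90 µV

T = 20 °C + 273.15 = 293.15 K
V_n = √(4kTRB)
4kTRB = 4 × 1.38×10⁻²³ × 293.15 × 5.00×10¹ × 1.04×10⁷ = 8.41×10⁻¹² V²
V_n = √(8.41×10⁻¹²) = 2.90×10⁻⁶ V = 2.90 µV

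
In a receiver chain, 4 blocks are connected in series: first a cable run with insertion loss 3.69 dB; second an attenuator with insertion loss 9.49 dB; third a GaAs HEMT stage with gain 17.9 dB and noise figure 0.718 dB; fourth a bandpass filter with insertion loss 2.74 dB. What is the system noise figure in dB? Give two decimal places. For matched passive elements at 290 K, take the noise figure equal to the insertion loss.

13.95 dB

Convert to linear (a loss of L dB is a gain of −L dB): F_i = 10^(NF_i/10), G_i = 10^(G_i,dB/10)
  Stage 1: F_1 = 10^(3.69/10) = 2.339, G_1 = 10^(−3.69/10) = 0.4276
  Stage 2: F_2 = 10^(9.49/10) = 8.892, G_2 = 10^(−9.49/10) = 0.1125
  Stage 3: F_3 = 10^(0.718/10) = 1.180, G_3 = 10^(17.9/10) = 61.66
  Stage 4: F_4 = 10^(2.74/10) = 1.879, G_4 = 10^(−2.74/10) = 0.5321
Friis cascade:
  F = 2.339 + (8.892 − 1)/0.4276 + (1.180 − 1)/0.04808 + (1.879 − 1)/2.965 = 24.83
NF = 10 log₁₀(24.83) = 13.95 dB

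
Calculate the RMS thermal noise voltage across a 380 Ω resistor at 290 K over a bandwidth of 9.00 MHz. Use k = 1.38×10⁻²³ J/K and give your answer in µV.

7.40 µV

V_n = √(4kTRB)
4kTRB = 4 × 1.38×10⁻²³ × 290 × 3.80×10² × 9.00×10⁶ = 5.47×10⁻¹¹ V²
V_n = √(5.47×10⁻¹¹) = 7.40×10⁻⁶ V = 7.40 µV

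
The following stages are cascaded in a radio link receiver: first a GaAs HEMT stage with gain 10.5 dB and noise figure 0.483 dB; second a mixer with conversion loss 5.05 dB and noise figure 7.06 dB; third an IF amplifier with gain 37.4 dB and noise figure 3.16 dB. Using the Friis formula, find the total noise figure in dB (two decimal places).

2.52 dB

Convert to linear (a loss of L dB is a gain of −L dB): F_i = 10^(NF_i/10), G_i = 10^(G_i,dB/10)
  Stage 1: F_1 = 10^(0.483/10) = 1.118, G_1 = 10^(10.5/10) = 11.22
  Stage 2: F_2 = 10^(7.06/10) = 5.082, G_2 = 10^(−5.05/10) = 0.3126
  Stage 3: F_3 = 10^(3.16/10) = 2.070, G_3 = 10^(37.4/10) = 5495
Friis cascade:
  F = 1.118 + (5.082 − 1)/11.22 + (2.070 − 1)/3.508 = 1.787
NF = 10 log₁₀(1.787) = 2.52 dB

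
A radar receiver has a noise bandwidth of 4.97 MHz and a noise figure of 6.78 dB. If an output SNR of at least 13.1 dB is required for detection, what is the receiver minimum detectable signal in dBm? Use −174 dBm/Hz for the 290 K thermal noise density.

Sensitivity = −174 + 10 log₁₀(B) + NF + SNR_min
= −174 + 66.96 + 6.78 + 13.1
= −87.16 dBm → −87.2 dBm

−87.2 dBm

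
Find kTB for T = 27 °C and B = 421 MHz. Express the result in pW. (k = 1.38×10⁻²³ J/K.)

T = 27 °C + 273.15 = 300.15 K
P_n = kTB = 1.38×10⁻²³ × 300.15 × 4.21×10⁸ = 1.74×10⁻¹² W = 1.74 pW

1.74 pW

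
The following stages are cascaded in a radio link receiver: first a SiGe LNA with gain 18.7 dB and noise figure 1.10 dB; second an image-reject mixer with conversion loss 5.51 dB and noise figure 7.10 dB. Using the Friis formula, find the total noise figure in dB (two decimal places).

Convert to linear (a loss of L dB is a gain of −L dB): F_i = 10^(NF_i/10), G_i = 10^(G_i,dB/10)
  Stage 1: F_1 = 10^(1.10/10) = 1.288, G_1 = 10^(18.7/10) = 74.13
  Stage 2: F_2 = 10^(7.10/10) = 5.129, G_2 = 10^(−5.51/10) = 0.2812
Friis cascade:
  F = 1.288 + (5.129 − 1)/74.13 = 1.344
NF = 10 log₁₀(1.344) = 1.28 dB

1.28 dB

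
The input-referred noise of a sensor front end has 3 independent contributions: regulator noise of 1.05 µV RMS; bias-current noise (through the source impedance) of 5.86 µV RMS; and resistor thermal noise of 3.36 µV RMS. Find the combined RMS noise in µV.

6.84 µV

Uncorrelated sources add in power (mean-square): V_tot = √(ΣV_i²)
V_tot = √[(1.05×10⁻⁶)² + (5.86×10⁻⁶)² + (3.36×10⁻⁶)²] = 6.84×10⁻⁶ V = 6.84 µV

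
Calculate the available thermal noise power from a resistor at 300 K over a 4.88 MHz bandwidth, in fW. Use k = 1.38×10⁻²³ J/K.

P_n = kTB = 1.38×10⁻²³ × 300 × 4.88×10⁶ = 2.02×10⁻¹⁴ W = 20.2 fW

20.2 fW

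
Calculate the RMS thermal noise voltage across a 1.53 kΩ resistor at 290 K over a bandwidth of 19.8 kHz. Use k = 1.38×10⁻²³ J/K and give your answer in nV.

V_n = √(4kTRB)
4kTRB = 4 × 1.38×10⁻²³ × 290 × 1.53×10³ × 1.98×10⁴ = 4.85×10⁻¹³ V²
V_n = √(4.85×10⁻¹³) = 6.96×10⁻⁷ V = 696 nV

696 nV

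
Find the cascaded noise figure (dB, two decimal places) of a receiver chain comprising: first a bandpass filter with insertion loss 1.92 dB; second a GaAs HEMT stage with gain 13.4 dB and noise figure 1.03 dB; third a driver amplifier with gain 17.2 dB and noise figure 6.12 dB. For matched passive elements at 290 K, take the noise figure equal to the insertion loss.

Convert to linear (a loss of L dB is a gain of −L dB): F_i = 10^(NF_i/10), G_i = 10^(G_i,dB/10)
  Stage 1: F_1 = 10^(1.92/10) = 1.556, G_1 = 10^(−1.92/10) = 0.6427
  Stage 2: F_2 = 10^(1.03/10) = 1.268, G_2 = 10^(13.4/10) = 21.88
  Stage 3: F_3 = 10^(6.12/10) = 4.093, G_3 = 10^(17.2/10) = 52.48
Friis cascade:
  F = 1.556 + (1.268 − 1)/0.6427 + (4.093 − 1)/14.06 = 2.192
NF = 10 log₁₀(2.192) = 3.41 dB

3.41 dB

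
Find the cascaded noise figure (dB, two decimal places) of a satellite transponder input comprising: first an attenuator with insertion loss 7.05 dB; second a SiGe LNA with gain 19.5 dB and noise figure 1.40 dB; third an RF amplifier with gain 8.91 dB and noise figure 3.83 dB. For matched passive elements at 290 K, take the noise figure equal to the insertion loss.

8.50 dB

Convert to linear (a loss of L dB is a gain of −L dB): F_i = 10^(NF_i/10), G_i = 10^(G_i,dB/10)
  Stage 1: F_1 = 10^(7.05/10) = 5.070, G_1 = 10^(−7.05/10) = 0.1972
  Stage 2: F_2 = 10^(1.40/10) = 1.380, G_2 = 10^(19.5/10) = 89.13
  Stage 3: F_3 = 10^(3.83/10) = 2.415, G_3 = 10^(8.91/10) = 7.780
Friis cascade:
  F = 5.070 + (1.380 − 1)/0.1972 + (2.415 − 1)/17.58 = 7.079
NF = 10 log₁₀(7.079) = 8.50 dB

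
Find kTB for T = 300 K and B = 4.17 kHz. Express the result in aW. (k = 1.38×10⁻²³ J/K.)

17.3 aW

P_n = kTB = 1.38×10⁻²³ × 300 × 4.17×10³ = 1.73×10⁻¹⁷ W = 17.3 aW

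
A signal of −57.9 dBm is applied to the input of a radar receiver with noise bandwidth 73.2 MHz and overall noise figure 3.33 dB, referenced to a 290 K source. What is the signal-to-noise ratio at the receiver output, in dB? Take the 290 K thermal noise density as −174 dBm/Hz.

Noise floor: N = −174 + 10 log₁₀(B) + NF
10 log₁₀(7.32×10⁷) = 78.65 dB
N = −174 + 78.65 + 3.33 = −92.02 dBm
SNR = P_sig − N = −57.9 − (−92.02) = 34.12 dB → 34.1 dB

34.1 dB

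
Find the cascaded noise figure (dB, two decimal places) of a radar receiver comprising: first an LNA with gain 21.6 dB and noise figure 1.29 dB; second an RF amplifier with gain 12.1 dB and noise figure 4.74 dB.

Convert to linear (a loss of L dB is a gain of −L dB): F_i = 10^(NF_i/10), G_i = 10^(G_i,dB/10)
  Stage 1: F_1 = 10^(1.29/10) = 1.346, G_1 = 10^(21.6/10) = 144.5
  Stage 2: F_2 = 10^(4.74/10) = 2.979, G_2 = 10^(12.1/10) = 16.22
Friis cascade:
  F = 1.346 + (2.979 − 1)/144.5 = 1.360
NF = 10 log₁₀(1.360) = 1.33 dB

1.33 dB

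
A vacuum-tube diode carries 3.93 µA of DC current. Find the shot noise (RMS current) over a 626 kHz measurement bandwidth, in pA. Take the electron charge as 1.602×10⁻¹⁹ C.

888 pA

I_n = √(2qI·B)
2qI·B = 2 × 1.602×10⁻¹⁹ × 3.93×10⁻⁶ × 6.26×10⁵ = 7.88×10⁻¹⁹ A²
I_n = √(7.88×10⁻¹⁹) = 8.88×10⁻¹⁰ A = 888 pA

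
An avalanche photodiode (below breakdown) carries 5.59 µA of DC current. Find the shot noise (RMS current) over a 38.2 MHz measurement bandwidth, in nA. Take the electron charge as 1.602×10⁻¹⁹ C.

I_n = √(2qI·B)
2qI·B = 2 × 1.602×10⁻¹⁹ × 5.59×10⁻⁶ × 3.82×10⁷ = 6.84×10⁻¹⁷ A²
I_n = √(6.84×10⁻¹⁷) = 8.27×10⁻⁹ A = 8.27 nA

8.27 nA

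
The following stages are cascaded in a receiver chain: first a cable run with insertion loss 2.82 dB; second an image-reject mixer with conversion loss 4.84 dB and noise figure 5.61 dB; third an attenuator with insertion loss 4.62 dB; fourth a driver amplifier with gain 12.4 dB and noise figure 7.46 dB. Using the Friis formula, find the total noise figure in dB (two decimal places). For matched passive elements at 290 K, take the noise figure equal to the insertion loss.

Convert to linear (a loss of L dB is a gain of −L dB): F_i = 10^(NF_i/10), G_i = 10^(G_i,dB/10)
  Stage 1: F_1 = 10^(2.82/10) = 1.914, G_1 = 10^(−2.82/10) = 0.5224
  Stage 2: F_2 = 10^(5.61/10) = 3.639, G_2 = 10^(−4.84/10) = 0.3281
  Stage 3: F_3 = 10^(4.62/10) = 2.897, G_3 = 10^(−4.62/10) = 0.3451
  Stage 4: F_4 = 10^(7.46/10) = 5.572, G_4 = 10^(12.4/10) = 17.38
Friis cascade:
  F = 1.914 + (3.639 − 1)/0.5224 + (2.897 − 1)/0.1714 + (5.572 − 1)/0.05916 = 95.32
NF = 10 log₁₀(95.32) = 19.79 dB

19.79 dB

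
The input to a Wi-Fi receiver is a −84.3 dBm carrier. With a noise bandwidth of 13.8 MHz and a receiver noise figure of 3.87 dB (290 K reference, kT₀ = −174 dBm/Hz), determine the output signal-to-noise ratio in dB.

Noise floor: N = −174 + 10 log₁₀(B) + NF
10 log₁₀(1.38×10⁷) = 71.4 dB
N = −174 + 71.4 + 3.87 = −98.73 dBm
SNR = P_sig − N = −84.3 − (−98.73) = 14.43 dB → 14.4 dB

14.4 dB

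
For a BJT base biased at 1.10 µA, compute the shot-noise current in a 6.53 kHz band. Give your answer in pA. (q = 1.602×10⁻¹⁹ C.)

I_n = √(2qI·B)
2qI·B = 2 × 1.602×10⁻¹⁹ × 1.10×10⁻⁶ × 6.53×10³ = 2.30×10⁻²¹ A²
I_n = √(2.30×10⁻²¹) = 4.80×10⁻¹¹ A = 48.0 pA

48.0 pA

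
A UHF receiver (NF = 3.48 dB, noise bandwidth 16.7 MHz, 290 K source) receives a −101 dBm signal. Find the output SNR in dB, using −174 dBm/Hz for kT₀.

Noise floor: N = −174 + 10 log₁₀(B) + NF
10 log₁₀(1.67×10⁷) = 72.23 dB
N = −174 + 72.23 + 3.48 = −98.29 dBm
SNR = P_sig − N = −101 − (−98.29) = −2.71 dB → −2.7 dB

−2.7 dB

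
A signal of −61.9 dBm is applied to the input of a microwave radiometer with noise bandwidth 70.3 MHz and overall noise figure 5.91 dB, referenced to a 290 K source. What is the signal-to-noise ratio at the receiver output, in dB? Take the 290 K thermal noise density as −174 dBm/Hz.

Noise floor: N = −174 + 10 log₁₀(B) + NF
10 log₁₀(7.03×10⁷) = 78.47 dB
N = −174 + 78.47 + 5.91 = −89.62 dBm
SNR = P_sig − N = −61.9 − (−89.62) = 27.72 dB → 27.7 dB

27.7 dB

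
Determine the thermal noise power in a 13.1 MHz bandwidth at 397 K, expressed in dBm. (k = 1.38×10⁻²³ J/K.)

P_n = kTB = 1.38×10⁻²³ × 397 × 1.31×10⁷ = 7.18×10⁻¹⁴ W
In dBm: 10 log₁₀(7.18×10⁻¹⁴ / 10⁻³) = −101.4 dBm

−101.4 dBm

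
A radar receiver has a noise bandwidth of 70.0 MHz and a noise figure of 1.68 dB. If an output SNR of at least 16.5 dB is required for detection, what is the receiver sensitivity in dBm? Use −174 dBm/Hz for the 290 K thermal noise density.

Sensitivity = −174 + 10 log₁₀(B) + NF + SNR_min
= −174 + 78.45 + 1.68 + 16.5
= −77.37 dBm → −77.4 dBm

−77.4 dBm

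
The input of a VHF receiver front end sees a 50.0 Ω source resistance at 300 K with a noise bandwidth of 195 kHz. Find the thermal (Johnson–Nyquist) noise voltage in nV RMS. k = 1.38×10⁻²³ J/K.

V_n = √(4kTRB)
4kTRB = 4 × 1.38×10⁻²³ × 300 × 5.00×10¹ × 1.95×10⁵ = 1.61×10⁻¹³ V²
V_n = √(1.61×10⁻¹³) = 4.02×10⁻⁷ V = 402 nV

402 nV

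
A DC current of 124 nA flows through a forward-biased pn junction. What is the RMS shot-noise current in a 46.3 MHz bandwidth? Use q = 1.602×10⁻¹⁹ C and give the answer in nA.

1.36 nA

I_n = √(2qI·B)
2qI·B = 2 × 1.602×10⁻¹⁹ × 1.24×10⁻⁷ × 4.63×10⁷ = 1.84×10⁻¹⁸ A²
I_n = √(1.84×10⁻¹⁸) = 1.36×10⁻⁹ A = 1.36 nA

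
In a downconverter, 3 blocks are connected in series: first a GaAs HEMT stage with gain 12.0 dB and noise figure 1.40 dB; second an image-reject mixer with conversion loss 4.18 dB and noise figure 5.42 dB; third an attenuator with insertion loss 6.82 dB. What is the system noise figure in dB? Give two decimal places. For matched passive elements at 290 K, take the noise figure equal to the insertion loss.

Convert to linear (a loss of L dB is a gain of −L dB): F_i = 10^(NF_i/10), G_i = 10^(G_i,dB/10)
  Stage 1: F_1 = 10^(1.40/10) = 1.380, G_1 = 10^(12.0/10) = 15.85
  Stage 2: F_2 = 10^(5.42/10) = 3.483, G_2 = 10^(−4.18/10) = 0.3819
  Stage 3: F_3 = 10^(6.82/10) = 4.808, G_3 = 10^(−6.82/10) = 0.2080
Friis cascade:
  F = 1.380 + (3.483 − 1)/15.85 + (4.808 − 1)/6.053 = 2.166
NF = 10 log₁₀(2.166) = 3.36 dB

3.36 dB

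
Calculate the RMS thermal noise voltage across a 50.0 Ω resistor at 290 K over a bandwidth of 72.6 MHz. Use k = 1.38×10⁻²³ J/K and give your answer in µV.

V_n = √(4kTRB)
4kTRB = 4 × 1.38×10⁻²³ × 290 × 5.00×10¹ × 7.26×10⁷ = 5.81×10⁻¹¹ V²
V_n = √(5.81×10⁻¹¹) = 7.62×10⁻⁶ V = 7.62 µV

7.62 µV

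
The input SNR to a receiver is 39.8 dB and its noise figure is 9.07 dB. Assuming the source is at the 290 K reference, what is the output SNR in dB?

By definition F = SNR_in/SNR_out, so in dB: SNR_out = SNR_in − NF
SNR_out = 39.8 − 9.07 = 30.73 dB

30.73 dB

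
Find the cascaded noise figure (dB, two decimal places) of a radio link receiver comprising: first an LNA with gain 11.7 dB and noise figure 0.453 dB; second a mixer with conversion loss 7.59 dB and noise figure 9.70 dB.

2.24 dB

Convert to linear (a loss of L dB is a gain of −L dB): F_i = 10^(NF_i/10), G_i = 10^(G_i,dB/10)
  Stage 1: F_1 = 10^(0.453/10) = 1.110, G_1 = 10^(11.7/10) = 14.79
  Stage 2: F_2 = 10^(9.70/10) = 9.333, G_2 = 10^(−7.59/10) = 0.1742
Friis cascade:
  F = 1.110 + (9.333 − 1)/14.79 = 1.673
NF = 10 log₁₀(1.673) = 2.24 dB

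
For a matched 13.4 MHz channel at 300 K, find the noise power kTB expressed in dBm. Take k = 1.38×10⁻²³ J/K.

P_n = kTB = 1.38×10⁻²³ × 300 × 1.34×10⁷ = 5.55×10⁻¹⁴ W
In dBm: 10 log₁₀(5.55×10⁻¹⁴ / 10⁻³) = −102.6 dBm

−102.6 dBm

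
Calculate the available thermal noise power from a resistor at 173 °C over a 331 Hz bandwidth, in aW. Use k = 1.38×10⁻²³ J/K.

T = 173 °C + 273.15 = 446.15 K
P_n = kTB = 1.38×10⁻²³ × 446.15 × 3.31×10² = 2.04×10⁻¹⁸ W = 2.04 aW

2.04 aW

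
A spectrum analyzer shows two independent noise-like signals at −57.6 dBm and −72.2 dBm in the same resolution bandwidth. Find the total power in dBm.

−57.5 dBm

Convert to linear, add, convert back:
P₁ = 1.74×10⁻⁹ W, P₂ = 6.03×10⁻¹¹ W
P_tot = 1.80×10⁻⁹ W → 10 log₁₀(P_tot / 10⁻³) = −57.5 dBm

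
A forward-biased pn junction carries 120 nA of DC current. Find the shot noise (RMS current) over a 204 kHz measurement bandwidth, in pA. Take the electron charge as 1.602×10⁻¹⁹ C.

88.6 pA

I_n = √(2qI·B)
2qI·B = 2 × 1.602×10⁻¹⁹ × 1.20×10⁻⁷ × 2.04×10⁵ = 7.84×10⁻²¹ A²
I_n = √(7.84×10⁻²¹) = 8.86×10⁻¹¹ A = 88.6 pA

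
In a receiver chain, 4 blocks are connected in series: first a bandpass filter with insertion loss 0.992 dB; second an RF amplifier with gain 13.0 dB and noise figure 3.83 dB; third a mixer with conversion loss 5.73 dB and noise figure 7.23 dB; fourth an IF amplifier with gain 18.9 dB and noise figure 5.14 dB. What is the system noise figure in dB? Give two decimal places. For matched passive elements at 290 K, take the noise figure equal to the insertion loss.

5.84 dB

Convert to linear (a loss of L dB is a gain of −L dB): F_i = 10^(NF_i/10), G_i = 10^(G_i,dB/10)
  Stage 1: F_1 = 10^(0.992/10) = 1.257, G_1 = 10^(−0.992/10) = 0.7958
  Stage 2: F_2 = 10^(3.83/10) = 2.415, G_2 = 10^(13.0/10) = 19.95
  Stage 3: F_3 = 10^(7.23/10) = 5.284, G_3 = 10^(−5.73/10) = 0.2673
  Stage 4: F_4 = 10^(5.14/10) = 3.266, G_4 = 10^(18.9/10) = 77.62
Friis cascade:
  F = 1.257 + (2.415 − 1)/0.7958 + (5.284 − 1)/15.88 + (3.266 − 1)/4.244 = 3.839
NF = 10 log₁₀(3.839) = 5.84 dB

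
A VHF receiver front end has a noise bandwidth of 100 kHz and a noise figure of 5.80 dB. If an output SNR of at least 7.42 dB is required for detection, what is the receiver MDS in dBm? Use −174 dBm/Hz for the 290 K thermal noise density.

Sensitivity = −174 + 10 log₁₀(B) + NF + SNR_min
= −174 + 50 + 5.80 + 7.42
= −110.78 dBm → −110.8 dBm

−110.8 dBm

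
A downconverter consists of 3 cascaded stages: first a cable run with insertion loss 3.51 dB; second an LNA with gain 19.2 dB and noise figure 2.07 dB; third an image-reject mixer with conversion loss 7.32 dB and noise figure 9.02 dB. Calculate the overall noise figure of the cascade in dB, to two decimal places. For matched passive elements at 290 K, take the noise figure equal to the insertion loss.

Convert to linear (a loss of L dB is a gain of −L dB): F_i = 10^(NF_i/10), G_i = 10^(G_i,dB/10)
  Stage 1: F_1 = 10^(3.51/10) = 2.244, G_1 = 10^(−3.51/10) = 0.4457
  Stage 2: F_2 = 10^(2.07/10) = 1.611, G_2 = 10^(19.2/10) = 83.18
  Stage 3: F_3 = 10^(9.02/10) = 7.980, G_3 = 10^(−7.32/10) = 0.1854
Friis cascade:
  F = 2.244 + (1.611 − 1)/0.4457 + (7.980 − 1)/37.07 = 3.802
NF = 10 log₁₀(3.802) = 5.80 dB

5.80 dB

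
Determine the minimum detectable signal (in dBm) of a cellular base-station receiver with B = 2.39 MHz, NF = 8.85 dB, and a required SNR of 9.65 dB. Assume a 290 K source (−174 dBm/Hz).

−91.7 dBm

Sensitivity = −174 + 10 log₁₀(B) + NF + SNR_min
= −174 + 63.78 + 8.85 + 9.65
= −91.72 dBm → −91.7 dBm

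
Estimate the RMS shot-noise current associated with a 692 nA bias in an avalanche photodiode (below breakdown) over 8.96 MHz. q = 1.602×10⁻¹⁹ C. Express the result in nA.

1.41 nA

I_n = √(2qI·B)
2qI·B = 2 × 1.602×10⁻¹⁹ × 6.92×10⁻⁷ × 8.96×10⁶ = 1.99×10⁻¹⁸ A²
I_n = √(1.99×10⁻¹⁸) = 1.41×10⁻⁹ A = 1.41 nA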